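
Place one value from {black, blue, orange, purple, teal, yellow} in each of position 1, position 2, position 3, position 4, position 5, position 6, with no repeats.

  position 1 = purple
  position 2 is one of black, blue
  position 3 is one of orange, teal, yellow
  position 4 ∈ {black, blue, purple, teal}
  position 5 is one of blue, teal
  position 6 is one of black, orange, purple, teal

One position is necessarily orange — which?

position 1 must be purple (only option left). Eliminate purple elsewhere: position 4, position 6.
The 5 still-open variables draw from only 5 values {black, blue, orange, teal, yellow}, so each is used; only position 3 can be yellow, hence position 3 = yellow.
The 4 still-open variables draw from only 4 values {black, blue, orange, teal}, so each is used; only position 6 can be orange, hence position 6 = orange.

position 6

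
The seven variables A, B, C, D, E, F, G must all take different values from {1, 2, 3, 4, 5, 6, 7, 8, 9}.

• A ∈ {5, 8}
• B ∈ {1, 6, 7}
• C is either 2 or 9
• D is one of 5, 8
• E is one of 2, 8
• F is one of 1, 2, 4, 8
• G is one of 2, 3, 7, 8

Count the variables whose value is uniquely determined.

2

A and D between them cover only {5, 8} — a naked pair. Remove those values from E, F, G.
That leaves E = 2. Eliminate 2 elsewhere: C, F, G.
That leaves C = 9.
Determined: C=9, E=2. The other variables each still have more than one consistent value. That makes 2.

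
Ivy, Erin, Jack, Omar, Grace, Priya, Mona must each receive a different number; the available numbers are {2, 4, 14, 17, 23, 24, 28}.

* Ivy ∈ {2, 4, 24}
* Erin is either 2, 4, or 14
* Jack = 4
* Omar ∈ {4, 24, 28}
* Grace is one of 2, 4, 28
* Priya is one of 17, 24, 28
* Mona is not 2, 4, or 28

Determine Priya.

Jack has just one choice, so Jack = 4. Strike 4 from Ivy, Erin, Omar, Grace.
The 6 still-open variables together cover exactly {2, 14, 17, 23, 24, 28} — 6 values for 6 variables — and 23 appears only in Mona's list, so Mona = 23.
The 5 still-open variables together cover exactly {2, 14, 17, 24, 28} — 5 values for 5 variables — and 14 appears only in Erin's list, so Erin = 14.
The 4 still-open variables together cover exactly {2, 17, 24, 28} — 4 values for 4 variables — and 17 appears only in Priya's list, so Priya = 17.

17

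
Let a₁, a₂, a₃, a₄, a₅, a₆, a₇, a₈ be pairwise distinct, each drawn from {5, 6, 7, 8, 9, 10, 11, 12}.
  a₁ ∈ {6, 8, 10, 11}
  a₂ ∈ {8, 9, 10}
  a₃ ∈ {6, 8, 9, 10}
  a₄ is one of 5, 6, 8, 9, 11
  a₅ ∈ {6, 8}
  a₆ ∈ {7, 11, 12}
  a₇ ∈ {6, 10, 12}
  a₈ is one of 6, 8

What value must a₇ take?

Among the 8 variables, 5 fits only a₄ (and all 8 values in {5, 6, 7, 8, 9, 10, 11, 12} must be used), so a₄ = 5.
The 7 still-open variables together cover exactly {6, 7, 8, 9, 10, 11, 12} — 7 values for 7 variables — and 7 appears only in a₆'s list, so a₆ = 7.
Among the 6 still-open variables, 11 fits only a₁ (and all 6 values in {6, 8, 9, 10, 11, 12} must be used), so a₁ = 11.
The 5 still-open variables together cover exactly {6, 8, 9, 10, 12} — 5 values for 5 variables — and 12 appears only in a₇'s list, so a₇ = 12.

12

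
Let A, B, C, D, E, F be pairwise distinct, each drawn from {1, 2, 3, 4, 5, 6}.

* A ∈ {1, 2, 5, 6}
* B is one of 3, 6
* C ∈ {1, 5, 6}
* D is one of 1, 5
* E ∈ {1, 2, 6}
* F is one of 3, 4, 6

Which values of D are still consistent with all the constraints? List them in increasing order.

Among the 6 variables, 4 fits only F (and all 6 values in {1, 2, 3, 4, 5, 6} must be used), so F = 4.
Among the 5 still-open variables, 3 fits only B (and all 5 values in {1, 2, 3, 5, 6} must be used), so B = 3.
No further eliminations apply; D can still be any of 1, 5.

1, 5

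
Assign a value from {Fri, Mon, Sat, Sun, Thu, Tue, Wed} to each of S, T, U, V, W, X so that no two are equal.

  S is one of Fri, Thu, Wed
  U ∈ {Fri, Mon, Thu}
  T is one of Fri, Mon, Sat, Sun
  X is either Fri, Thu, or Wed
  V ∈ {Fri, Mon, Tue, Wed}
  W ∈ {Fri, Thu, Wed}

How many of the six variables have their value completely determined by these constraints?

S, W, X between them cover only {Fri, Thu, Wed} — a naked triple. Remove those values from T, U, V.
U must be Mon (only option left). So T, V can't be Mon.
V's domain is down to {Tue}, so V = Tue.
Determined: U=Mon, V=Tue. The other variables each still have more than one consistent value. That makes 2.

2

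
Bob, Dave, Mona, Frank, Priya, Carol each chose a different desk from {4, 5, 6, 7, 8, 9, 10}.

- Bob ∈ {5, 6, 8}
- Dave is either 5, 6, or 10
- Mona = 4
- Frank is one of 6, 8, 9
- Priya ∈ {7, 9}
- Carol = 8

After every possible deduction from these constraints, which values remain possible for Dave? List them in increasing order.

Mona's domain is down to {4}, so Mona = 4.
Carol has just one choice, so Carol = 8. Remove 8 from Bob, Frank.
No further eliminations apply; Dave can still be any of 5, 6, 10.

5, 6, 10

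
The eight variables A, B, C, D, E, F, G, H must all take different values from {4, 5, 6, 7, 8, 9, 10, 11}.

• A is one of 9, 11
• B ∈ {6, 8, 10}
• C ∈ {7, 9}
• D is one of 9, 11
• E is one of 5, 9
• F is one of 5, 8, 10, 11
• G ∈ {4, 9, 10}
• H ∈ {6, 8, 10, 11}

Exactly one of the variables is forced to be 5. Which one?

E

The 8 variables draw from only 8 values {4, 5, 6, 7, 8, 9, 10, 11}, so each is used; only G can be 4, hence G = 4.
The 7 still-open variables together cover exactly {5, 6, 7, 8, 9, 10, 11} — 7 values for 7 variables — and 7 appears only in C's list, so C = 7.
A and D between them cover only {9, 11} — a naked pair. Remove those values from E, F, H.
So 5 goes to E.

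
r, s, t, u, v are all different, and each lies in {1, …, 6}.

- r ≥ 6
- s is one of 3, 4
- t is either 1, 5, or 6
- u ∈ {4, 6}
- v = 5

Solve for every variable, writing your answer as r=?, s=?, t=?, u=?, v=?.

r must be 6 (only option left). Eliminate 6 elsewhere: t, u.
That leaves u = 4. So s can't be 4.
v has just one choice, so v = 5. Strike 5 from t.
s must be 3 (only option left).
That leaves t = 1.

r=6, s=3, t=1, u=4, v=5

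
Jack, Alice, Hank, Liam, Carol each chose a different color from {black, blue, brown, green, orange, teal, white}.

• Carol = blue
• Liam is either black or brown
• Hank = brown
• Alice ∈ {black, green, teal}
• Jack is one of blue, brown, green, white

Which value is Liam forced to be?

Hank's domain is down to {brown}, so Hank = brown. So Jack, Liam can't be brown.
So Liam = black.

black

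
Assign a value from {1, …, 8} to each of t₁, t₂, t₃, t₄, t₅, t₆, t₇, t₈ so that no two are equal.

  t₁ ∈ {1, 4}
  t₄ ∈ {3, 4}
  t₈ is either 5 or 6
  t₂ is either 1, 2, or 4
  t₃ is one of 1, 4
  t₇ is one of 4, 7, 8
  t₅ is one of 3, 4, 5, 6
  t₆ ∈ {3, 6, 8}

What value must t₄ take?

3

Among the 8 variables, 2 fits only t₂ (and all 8 values in {1, 2, 3, 4, 5, 6, 7, 8} must be used), so t₂ = 2.
The 7 still-open variables together cover exactly {1, 3, 4, 5, 6, 7, 8} — 7 values for 7 variables — and 7 appears only in t₇'s list, so t₇ = 7.
Among the 6 still-open variables, 8 fits only t₆ (and all 6 values in {1, 3, 4, 5, 6, 8} must be used), so t₆ = 8.
t₁ and t₃ share exactly the 2 values {1, 4}; by pigeonhole those values go to them, so strike 1, 4 from t₄, t₅.
So t₄ = 3.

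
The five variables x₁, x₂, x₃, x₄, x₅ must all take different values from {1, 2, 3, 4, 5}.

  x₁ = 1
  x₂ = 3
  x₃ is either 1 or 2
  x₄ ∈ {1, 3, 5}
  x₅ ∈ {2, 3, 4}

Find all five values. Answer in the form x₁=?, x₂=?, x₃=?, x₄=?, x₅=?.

x₁ has just one choice, so x₁ = 1. So x₃, x₄ can't be 1.
x₂ must be 3 (only option left). Eliminate 3 elsewhere: x₄, x₅.
x₃'s domain is down to {2}, so x₃ = 2. So x₅ can't be 2.
x₄ must be 5 (only option left).
x₅ must be 4 (only option left).

x₁=1, x₂=3, x₃=2, x₄=5, x₅=4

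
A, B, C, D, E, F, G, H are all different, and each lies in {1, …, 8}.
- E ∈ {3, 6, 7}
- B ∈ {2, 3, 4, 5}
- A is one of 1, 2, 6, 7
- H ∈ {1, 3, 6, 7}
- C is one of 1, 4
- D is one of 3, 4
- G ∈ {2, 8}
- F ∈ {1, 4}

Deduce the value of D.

Among the 8 variables, 5 fits only B (and all 8 values in {1, 2, 3, 4, 5, 6, 7, 8} must be used), so B = 5.
The 7 still-open variables draw from only 7 values {1, 2, 3, 4, 6, 7, 8}, so each is used; only G can be 8, hence G = 8.
The 6 still-open variables draw from only 6 values {1, 2, 3, 4, 6, 7}, so each is used; only A can be 2, hence A = 2.
The 2 variables C and F are confined to {1, 4}, which locks those values in; drop them from D, H.
So D = 3.

3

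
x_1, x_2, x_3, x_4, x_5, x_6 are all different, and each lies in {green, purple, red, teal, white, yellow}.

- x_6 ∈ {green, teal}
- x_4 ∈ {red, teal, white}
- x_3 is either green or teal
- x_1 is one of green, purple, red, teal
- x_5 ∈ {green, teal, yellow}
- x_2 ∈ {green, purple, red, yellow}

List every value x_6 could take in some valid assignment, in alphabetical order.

green, teal

Among the 6 variables, white fits only x_4 (and all 6 values in {green, purple, red, teal, white, yellow} must be used), so x_4 = white.
The 2 variables x_3 and x_6 are confined to {green, teal}, which locks those values in; drop them from x_1, x_2, x_5.
x_5 must be yellow (only option left). Remove yellow from x_2.
No further eliminations apply; x_6 can still be any of green, teal.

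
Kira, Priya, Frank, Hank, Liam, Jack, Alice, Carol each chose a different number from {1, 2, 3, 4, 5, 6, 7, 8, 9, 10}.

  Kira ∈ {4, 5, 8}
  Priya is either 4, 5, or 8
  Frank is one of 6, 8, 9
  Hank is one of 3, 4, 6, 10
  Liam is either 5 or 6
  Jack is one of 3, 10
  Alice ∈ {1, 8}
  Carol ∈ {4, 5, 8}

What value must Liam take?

The 8 variables draw from only 8 values {1, 3, 4, 5, 6, 8, 9, 10}, so each is used; only Alice can be 1, hence Alice = 1.
The 7 still-open variables together cover exactly {3, 4, 5, 6, 8, 9, 10} — 7 values for 7 variables — and 9 appears only in Frank's list, so Frank = 9.
The 3 variables Kira, Priya, Carol are confined to {4, 5, 8}, which locks those values in; drop them from Hank, Liam.
So Liam = 6.

6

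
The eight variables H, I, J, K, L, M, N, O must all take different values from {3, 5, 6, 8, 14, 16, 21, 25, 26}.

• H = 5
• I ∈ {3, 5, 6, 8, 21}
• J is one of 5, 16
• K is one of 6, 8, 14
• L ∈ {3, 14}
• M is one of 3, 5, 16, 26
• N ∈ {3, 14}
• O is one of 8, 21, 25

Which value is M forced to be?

26

H must be 5 (only option left). So I, J, M can't be 5.
J's domain is down to {16}, so J = 16. Eliminate 16 elsewhere: M.
L and N share exactly the 2 values {3, 14}; by pigeonhole those values go to them, so strike 3, 14 from I, K, M.
So M = 26.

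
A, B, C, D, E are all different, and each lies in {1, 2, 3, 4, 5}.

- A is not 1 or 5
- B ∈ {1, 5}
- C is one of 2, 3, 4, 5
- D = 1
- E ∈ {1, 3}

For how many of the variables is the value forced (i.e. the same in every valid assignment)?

D must be 1 (only option left). Eliminate 1 elsewhere: B, E.
E must be 3 (only option left). Remove 3 from A, C.
That leaves B = 5. Remove 5 from C.
Determined: B=5, D=1, E=3. The other variables each still have more than one consistent value. That makes 3.

3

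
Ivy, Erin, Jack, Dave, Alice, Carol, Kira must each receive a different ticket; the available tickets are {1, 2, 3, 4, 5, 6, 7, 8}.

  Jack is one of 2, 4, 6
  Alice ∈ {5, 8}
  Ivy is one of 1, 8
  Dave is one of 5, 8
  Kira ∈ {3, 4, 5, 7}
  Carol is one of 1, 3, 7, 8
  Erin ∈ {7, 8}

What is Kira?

4

Dave and Alice between them cover only {5, 8} — a naked pair. Remove those values from Ivy, Erin, Carol, Kira.
Ivy must be 1 (only option left). Eliminate 1 elsewhere: Carol.
Erin's domain is down to {7}, so Erin = 7. Remove 7 from Carol, Kira.
Carol has just one choice, so Carol = 3. Eliminate 3 elsewhere: Kira.
So Kira = 4.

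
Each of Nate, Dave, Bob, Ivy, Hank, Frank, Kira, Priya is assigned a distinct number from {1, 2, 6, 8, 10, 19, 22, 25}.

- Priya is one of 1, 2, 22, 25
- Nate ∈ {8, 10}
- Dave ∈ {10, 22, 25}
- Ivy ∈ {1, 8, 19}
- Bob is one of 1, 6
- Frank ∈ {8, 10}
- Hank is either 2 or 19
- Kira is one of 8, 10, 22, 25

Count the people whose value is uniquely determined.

Among the 8 variables, 6 fits only Bob (and all 8 values in {1, 2, 6, 8, 10, 19, 22, 25} must be used), so Bob = 6.
The 2 variables Nate and Frank are confined to {8, 10}, which locks those values in; drop them from Dave, Ivy, Kira.
Dave and Kira share exactly the 2 values {22, 25}; by pigeonhole those values go to them, so strike 22, 25 from Priya.
Determined: Bob=6. The other people each still have more than one consistent value. That makes 1.

1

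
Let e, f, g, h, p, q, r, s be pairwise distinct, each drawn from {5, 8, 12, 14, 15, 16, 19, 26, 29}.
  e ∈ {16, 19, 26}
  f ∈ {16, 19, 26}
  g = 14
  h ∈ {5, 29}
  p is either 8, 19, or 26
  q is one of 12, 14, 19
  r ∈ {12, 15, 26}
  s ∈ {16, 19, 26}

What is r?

15

g's domain is down to {14}, so g = 14. Eliminate 14 elsewhere: q.
e, f, s between them cover only {16, 19, 26} — a naked triple. Remove those values from p, q, r.
p must be 8 (only option left).
q has just one choice, so q = 12. Eliminate 12 elsewhere: r.
So r = 15.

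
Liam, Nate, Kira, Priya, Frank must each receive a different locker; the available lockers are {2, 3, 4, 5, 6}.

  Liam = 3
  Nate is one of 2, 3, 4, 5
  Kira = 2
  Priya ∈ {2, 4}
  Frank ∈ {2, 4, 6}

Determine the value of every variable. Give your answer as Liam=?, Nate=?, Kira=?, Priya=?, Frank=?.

Liam=3, Nate=5, Kira=2, Priya=4, Frank=6

Liam must be 3 (only option left). So Nate can't be 3.
Kira has just one choice, so Kira = 2. Remove 2 from Nate, Priya, Frank.
Priya has just one choice, so Priya = 4. Eliminate 4 elsewhere: Nate, Frank.
Frank's domain is down to {6}, so Frank = 6.
That leaves Nate = 5.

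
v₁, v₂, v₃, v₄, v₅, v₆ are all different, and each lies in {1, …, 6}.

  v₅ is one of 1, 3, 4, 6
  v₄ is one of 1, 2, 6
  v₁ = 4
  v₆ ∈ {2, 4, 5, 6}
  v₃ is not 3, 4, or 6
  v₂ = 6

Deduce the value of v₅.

3

v₁ must be 4 (only option left). Remove 4 from v₅, v₆.
That leaves v₂ = 6. Eliminate 6 elsewhere: v₄, v₅, v₆.
The 4 still-open variables draw from only 4 values {1, 2, 3, 5}, so each is used; only v₅ can be 3, hence v₅ = 3.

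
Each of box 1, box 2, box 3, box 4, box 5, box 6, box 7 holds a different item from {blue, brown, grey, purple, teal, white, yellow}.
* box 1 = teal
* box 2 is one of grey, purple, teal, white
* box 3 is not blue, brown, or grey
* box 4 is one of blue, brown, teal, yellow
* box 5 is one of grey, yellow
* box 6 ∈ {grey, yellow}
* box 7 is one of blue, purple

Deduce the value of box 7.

blue

box 1 must be teal (only option left). Eliminate teal elsewhere: box 2, box 3, box 4.
The 6 still-open variables together cover exactly {blue, brown, grey, purple, white, yellow} — 6 values for 6 variables — and brown appears only in box 4's list, so box 4 = brown.
The 5 still-open variables together cover exactly {blue, grey, purple, white, yellow} — 5 values for 5 variables — and blue appears only in box 7's list, so box 7 = blue.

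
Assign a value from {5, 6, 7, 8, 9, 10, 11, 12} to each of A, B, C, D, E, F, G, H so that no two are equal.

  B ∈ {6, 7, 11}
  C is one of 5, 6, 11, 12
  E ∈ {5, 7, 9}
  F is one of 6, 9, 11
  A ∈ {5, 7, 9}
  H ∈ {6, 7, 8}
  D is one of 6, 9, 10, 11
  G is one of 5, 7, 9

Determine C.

12

The 8 variables draw from only 8 values {5, 6, 7, 8, 9, 10, 11, 12}, so each is used; only H can be 8, hence H = 8.
The 7 still-open variables draw from only 7 values {5, 6, 7, 9, 10, 11, 12}, so each is used; only D can be 10, hence D = 10.
Among the 6 still-open variables, 12 fits only C (and all 6 values in {5, 6, 7, 9, 11, 12} must be used), so C = 12.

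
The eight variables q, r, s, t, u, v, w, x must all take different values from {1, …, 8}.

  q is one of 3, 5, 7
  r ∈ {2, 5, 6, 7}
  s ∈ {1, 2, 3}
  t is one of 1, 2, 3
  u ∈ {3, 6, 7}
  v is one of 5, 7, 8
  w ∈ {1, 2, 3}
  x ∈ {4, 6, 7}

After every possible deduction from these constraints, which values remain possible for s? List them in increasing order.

Among the 8 variables, 4 fits only x (and all 8 values in {1, 2, 3, 4, 5, 6, 7, 8} must be used), so x = 4.
The 7 still-open variables draw from only 7 values {1, 2, 3, 5, 6, 7, 8}, so each is used; only v can be 8, hence v = 8.
The 3 variables s, t, w are confined to {1, 2, 3}, which locks those values in; drop them from q, r, u.
No further eliminations apply; s can still be any of 1, 2, 3.

1, 2, 3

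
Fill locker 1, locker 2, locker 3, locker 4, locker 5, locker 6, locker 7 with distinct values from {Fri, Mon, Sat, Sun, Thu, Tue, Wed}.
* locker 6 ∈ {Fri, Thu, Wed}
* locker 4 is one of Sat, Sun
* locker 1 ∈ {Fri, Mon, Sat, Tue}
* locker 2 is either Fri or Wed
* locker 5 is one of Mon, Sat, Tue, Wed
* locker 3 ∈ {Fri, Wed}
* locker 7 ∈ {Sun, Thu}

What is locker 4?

locker 2 and locker 3 share exactly the 2 values {Fri, Wed}; by pigeonhole those values go to them, so strike Fri, Wed from locker 1, locker 5, locker 6.
locker 6 must be Thu (only option left). Strike Thu from locker 7.
That leaves locker 7 = Sun. Eliminate Sun elsewhere: locker 4.
So locker 4 = Sat.

Sat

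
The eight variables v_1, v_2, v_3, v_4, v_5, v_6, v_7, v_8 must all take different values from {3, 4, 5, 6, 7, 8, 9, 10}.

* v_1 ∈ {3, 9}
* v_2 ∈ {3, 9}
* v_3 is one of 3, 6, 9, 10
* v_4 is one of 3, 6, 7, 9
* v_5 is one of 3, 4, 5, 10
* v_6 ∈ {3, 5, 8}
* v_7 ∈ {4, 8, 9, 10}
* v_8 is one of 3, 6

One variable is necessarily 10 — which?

v_3

The 8 variables together cover exactly {3, 4, 5, 6, 7, 8, 9, 10} — 8 values for 8 variables — and 7 appears only in v_4's list, so v_4 = 7.
The 2 variables v_1 and v_2 are confined to {3, 9}, which locks those values in; drop them from v_3, v_5, v_6, v_7, v_8.
v_8 must be 6 (only option left). Remove 6 from v_3.
So 10 goes to v_3.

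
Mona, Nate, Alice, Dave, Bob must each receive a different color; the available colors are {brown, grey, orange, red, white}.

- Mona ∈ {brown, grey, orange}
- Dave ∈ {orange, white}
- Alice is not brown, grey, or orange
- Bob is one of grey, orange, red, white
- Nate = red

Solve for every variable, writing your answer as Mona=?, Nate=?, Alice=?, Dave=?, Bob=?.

Mona=brown, Nate=red, Alice=white, Dave=orange, Bob=grey

Nate has just one choice, so Nate = red. So Alice, Bob can't be red.
That leaves Alice = white. Strike white from Dave, Bob.
Dave must be orange (only option left). Strike orange from Mona, Bob.
Bob's domain is down to {grey}, so Bob = grey. So Mona can't be grey.
Mona has just one choice, so Mona = brown.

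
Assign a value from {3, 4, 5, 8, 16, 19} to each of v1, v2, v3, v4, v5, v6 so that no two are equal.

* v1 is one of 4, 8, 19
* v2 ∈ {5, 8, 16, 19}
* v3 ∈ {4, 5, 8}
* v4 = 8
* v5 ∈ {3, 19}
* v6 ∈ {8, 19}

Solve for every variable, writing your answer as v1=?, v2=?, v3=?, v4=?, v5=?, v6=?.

v1=4, v2=16, v3=5, v4=8, v5=3, v6=19

v4's domain is down to {8}, so v4 = 8. Remove 8 from v1, v2, v3, v6.
v6 must be 19 (only option left). Strike 19 from v1, v2, v5.
That leaves v1 = 4. Strike 4 from v3.
That leaves v3 = 5. Remove 5 from v2.
v5's domain is down to {3}, so v5 = 3.
That leaves v2 = 16.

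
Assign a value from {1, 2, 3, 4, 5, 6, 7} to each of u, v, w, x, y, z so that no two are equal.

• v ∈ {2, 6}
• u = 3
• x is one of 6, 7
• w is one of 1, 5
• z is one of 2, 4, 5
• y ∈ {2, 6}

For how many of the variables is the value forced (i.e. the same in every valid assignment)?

2

u's domain is down to {3}, so u = 3.
v and y share exactly the 2 values {2, 6}; by pigeonhole those values go to them, so strike 2, 6 from x, z.
x must be 7 (only option left).
Determined: u=3, x=7. The other variables each still have more than one consistent value. That makes 2.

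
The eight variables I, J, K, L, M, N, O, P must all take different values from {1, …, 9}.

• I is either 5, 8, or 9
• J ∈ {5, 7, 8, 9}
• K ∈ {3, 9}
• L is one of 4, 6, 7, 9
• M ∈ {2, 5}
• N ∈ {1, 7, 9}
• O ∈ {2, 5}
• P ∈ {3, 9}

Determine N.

1

K and P share exactly the 2 values {3, 9}; by pigeonhole those values go to them, so strike 3, 9 from I, J, L, N.
The 2 variables M and O are confined to {2, 5}, which locks those values in; drop them from I, J.
I's domain is down to {8}, so I = 8. So J can't be 8.
J has just one choice, so J = 7. Remove 7 from L, N.
So N = 1.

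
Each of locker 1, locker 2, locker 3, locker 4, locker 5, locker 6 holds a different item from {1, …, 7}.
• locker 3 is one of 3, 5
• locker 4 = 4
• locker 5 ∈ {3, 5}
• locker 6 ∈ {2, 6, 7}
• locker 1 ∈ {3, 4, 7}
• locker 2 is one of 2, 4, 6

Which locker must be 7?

locker 4's domain is down to {4}, so locker 4 = 4. Remove 4 from locker 1, locker 2.
locker 3 and locker 5 share exactly the 2 values {3, 5}; by pigeonhole those values go to them, so strike 3, 5 from locker 1.
So 7 goes to locker 1.

locker 1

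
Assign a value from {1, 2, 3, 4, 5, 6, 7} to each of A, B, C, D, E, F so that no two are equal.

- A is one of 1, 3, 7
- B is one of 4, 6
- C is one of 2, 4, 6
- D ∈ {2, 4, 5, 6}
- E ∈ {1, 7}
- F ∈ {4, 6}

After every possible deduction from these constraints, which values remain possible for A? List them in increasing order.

B and F share exactly the 2 values {4, 6}; by pigeonhole those values go to them, so strike 4, 6 from C, D.
C has just one choice, so C = 2. Remove 2 from D.
D has just one choice, so D = 5.
No further eliminations apply; A can still be any of 1, 3, 7.

1, 3, 7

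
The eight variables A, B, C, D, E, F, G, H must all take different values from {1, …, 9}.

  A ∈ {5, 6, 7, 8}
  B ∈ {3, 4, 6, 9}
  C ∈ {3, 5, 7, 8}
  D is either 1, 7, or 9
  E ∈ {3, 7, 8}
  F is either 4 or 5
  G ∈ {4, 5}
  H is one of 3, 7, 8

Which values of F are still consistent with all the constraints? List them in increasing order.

4, 5

The 8 variables together cover exactly {1, 3, 4, 5, 6, 7, 8, 9} — 8 values for 8 variables — and 1 appears only in D's list, so D = 1.
Among the 7 still-open variables, 9 fits only B (and all 7 values in {3, 4, 5, 6, 7, 8, 9} must be used), so B = 9.
Among the 6 still-open variables, 6 fits only A (and all 6 values in {3, 4, 5, 6, 7, 8} must be used), so A = 6.
F and G between them cover only {4, 5} — a naked pair. Remove those values from C.
No further eliminations apply; F can still be any of 4, 5.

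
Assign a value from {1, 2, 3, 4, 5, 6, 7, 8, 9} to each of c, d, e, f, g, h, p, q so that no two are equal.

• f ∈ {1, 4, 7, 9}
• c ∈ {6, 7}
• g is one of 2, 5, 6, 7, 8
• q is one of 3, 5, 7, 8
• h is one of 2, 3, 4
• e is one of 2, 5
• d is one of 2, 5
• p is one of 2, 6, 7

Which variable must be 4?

d and e share exactly the 2 values {2, 5}; by pigeonhole those values go to them, so strike 2, 5 from g, h, p, q.
c and p share exactly the 2 values {6, 7}; by pigeonhole those values go to them, so strike 6, 7 from f, g, q.
g must be 8 (only option left). Remove 8 from q.
q must be 3 (only option left). Eliminate 3 elsewhere: h.
So 4 goes to h.

h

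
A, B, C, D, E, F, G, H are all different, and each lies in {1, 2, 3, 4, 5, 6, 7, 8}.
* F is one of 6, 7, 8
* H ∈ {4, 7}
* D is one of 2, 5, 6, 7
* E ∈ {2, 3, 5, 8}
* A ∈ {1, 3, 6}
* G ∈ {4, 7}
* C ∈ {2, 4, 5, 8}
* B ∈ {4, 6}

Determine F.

The 8 variables together cover exactly {1, 2, 3, 4, 5, 6, 7, 8} — 8 values for 8 variables — and 1 appears only in A's list, so A = 1.
The 7 still-open variables together cover exactly {2, 3, 4, 5, 6, 7, 8} — 7 values for 7 variables — and 3 appears only in E's list, so E = 3.
The 2 variables G and H are confined to {4, 7}, which locks those values in; drop them from B, C, D, F.
That leaves B = 6. Eliminate 6 elsewhere: D, F.
So F = 8.

8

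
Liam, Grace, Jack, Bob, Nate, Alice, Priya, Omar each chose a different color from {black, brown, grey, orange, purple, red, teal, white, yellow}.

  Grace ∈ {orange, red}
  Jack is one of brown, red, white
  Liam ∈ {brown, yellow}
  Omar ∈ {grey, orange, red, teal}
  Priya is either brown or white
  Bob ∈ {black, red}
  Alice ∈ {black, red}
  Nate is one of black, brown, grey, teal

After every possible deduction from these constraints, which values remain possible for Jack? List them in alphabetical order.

brown, white

The 8 variables together cover exactly {black, brown, grey, orange, red, teal, white, yellow} — 8 values for 8 variables — and yellow appears only in Liam's list, so Liam = yellow.
Bob and Alice between them cover only {black, red} — a naked pair. Remove those values from Grace, Jack, Nate, Omar.
Grace must be orange (only option left). Strike orange from Omar.
The 2 variables Jack and Priya are confined to {brown, white}, which locks those values in; drop them from Nate.
No further eliminations apply; Jack can still be any of brown, white.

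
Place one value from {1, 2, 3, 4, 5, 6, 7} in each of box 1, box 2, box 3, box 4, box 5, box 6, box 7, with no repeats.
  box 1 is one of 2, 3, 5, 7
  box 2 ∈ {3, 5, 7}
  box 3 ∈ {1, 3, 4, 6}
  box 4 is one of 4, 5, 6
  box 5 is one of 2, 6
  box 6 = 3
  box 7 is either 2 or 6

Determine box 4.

4

box 6 must be 3 (only option left). Strike 3 from box 1, box 2, box 3.
The 6 still-open variables together cover exactly {1, 2, 4, 5, 6, 7} — 6 values for 6 variables — and 1 appears only in box 3's list, so box 3 = 1.
The 5 still-open variables together cover exactly {2, 4, 5, 6, 7} — 5 values for 5 variables — and 4 appears only in box 4's list, so box 4 = 4.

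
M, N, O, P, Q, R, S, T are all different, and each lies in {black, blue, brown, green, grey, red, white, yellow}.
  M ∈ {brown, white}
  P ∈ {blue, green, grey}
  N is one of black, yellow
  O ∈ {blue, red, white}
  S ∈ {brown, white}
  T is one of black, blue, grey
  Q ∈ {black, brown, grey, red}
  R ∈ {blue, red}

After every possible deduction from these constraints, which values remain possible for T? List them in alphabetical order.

Among the 8 variables, green fits only P (and all 8 values in {black, blue, brown, green, grey, red, white, yellow} must be used), so P = green.
Among the 7 still-open variables, yellow fits only N (and all 7 values in {black, blue, brown, grey, red, white, yellow} must be used), so N = yellow.
M and S share exactly the 2 values {brown, white}; by pigeonhole those values go to them, so strike brown, white from O, Q.
O and R share exactly the 2 values {blue, red}; by pigeonhole those values go to them, so strike blue, red from Q, T.
No further eliminations apply; T can still be any of black, grey.

black, grey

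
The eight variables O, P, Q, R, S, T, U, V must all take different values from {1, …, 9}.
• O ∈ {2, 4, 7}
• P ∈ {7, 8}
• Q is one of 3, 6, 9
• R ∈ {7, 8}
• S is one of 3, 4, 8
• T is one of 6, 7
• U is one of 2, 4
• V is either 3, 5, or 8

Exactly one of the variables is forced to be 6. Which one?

T

The 8 variables draw from only 8 values {2, 3, 4, 5, 6, 7, 8, 9}, so each is used; only V can be 5, hence V = 5.
The 7 still-open variables together cover exactly {2, 3, 4, 6, 7, 8, 9} — 7 values for 7 variables — and 9 appears only in Q's list, so Q = 9.
Among the 6 still-open variables, 3 fits only S (and all 6 values in {2, 3, 4, 6, 7, 8} must be used), so S = 3.
Among the 5 still-open variables, 6 fits only T (and all 5 values in {2, 4, 6, 7, 8} must be used), so T = 6.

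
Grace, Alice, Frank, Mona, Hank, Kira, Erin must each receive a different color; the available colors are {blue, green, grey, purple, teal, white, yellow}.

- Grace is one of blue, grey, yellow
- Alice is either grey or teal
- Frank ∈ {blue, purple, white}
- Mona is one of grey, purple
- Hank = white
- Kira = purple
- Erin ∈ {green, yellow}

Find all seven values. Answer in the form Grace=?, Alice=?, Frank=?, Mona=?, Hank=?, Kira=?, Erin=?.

Hank has just one choice, so Hank = white. Remove white from Frank.
Kira must be purple (only option left). So Frank, Mona can't be purple.
That leaves Frank = blue. Strike blue from Grace.
Mona must be grey (only option left). Eliminate grey elsewhere: Grace, Alice.
Grace must be yellow (only option left). Remove yellow from Erin.
That leaves Alice = teal.
Erin's domain is down to {green}, so Erin = green.

Grace=yellow, Alice=teal, Frank=blue, Mona=grey, Hank=white, Kira=purple, Erin=green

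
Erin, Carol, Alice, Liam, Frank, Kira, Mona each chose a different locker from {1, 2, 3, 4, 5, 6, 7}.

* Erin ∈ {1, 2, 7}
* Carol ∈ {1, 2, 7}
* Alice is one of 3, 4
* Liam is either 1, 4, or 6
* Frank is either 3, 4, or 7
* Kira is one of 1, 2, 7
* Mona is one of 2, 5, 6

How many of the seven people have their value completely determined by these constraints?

The 7 variables draw from only 7 values {1, 2, 3, 4, 5, 6, 7}, so each is used; only Mona can be 5, hence Mona = 5.
The 6 still-open variables together cover exactly {1, 2, 3, 4, 6, 7} — 6 values for 6 variables — and 6 appears only in Liam's list, so Liam = 6.
Erin, Carol, Kira share exactly the 3 values {1, 2, 7}; by pigeonhole those values go to them, so strike 1, 2, 7 from Frank.
Determined: Liam=6, Mona=5. The other people each still have more than one consistent value. That makes 2.

2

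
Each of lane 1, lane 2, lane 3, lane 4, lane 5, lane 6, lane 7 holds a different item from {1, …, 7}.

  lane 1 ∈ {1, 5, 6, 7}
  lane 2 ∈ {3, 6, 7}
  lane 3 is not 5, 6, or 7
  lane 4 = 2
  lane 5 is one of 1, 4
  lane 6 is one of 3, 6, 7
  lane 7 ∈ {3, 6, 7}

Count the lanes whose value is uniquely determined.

lane 4 has just one choice, so lane 4 = 2. Strike 2 from lane 3.
The 6 still-open variables draw from only 6 values {1, 3, 4, 5, 6, 7}, so each is used; only lane 1 can be 5, hence lane 1 = 5.
lane 2, lane 6, lane 7 share exactly the 3 values {3, 6, 7}; by pigeonhole those values go to them, so strike 3, 6, 7 from lane 3.
Determined: lane 1=5, lane 4=2. The other lanes each still have more than one consistent value. That makes 2.

2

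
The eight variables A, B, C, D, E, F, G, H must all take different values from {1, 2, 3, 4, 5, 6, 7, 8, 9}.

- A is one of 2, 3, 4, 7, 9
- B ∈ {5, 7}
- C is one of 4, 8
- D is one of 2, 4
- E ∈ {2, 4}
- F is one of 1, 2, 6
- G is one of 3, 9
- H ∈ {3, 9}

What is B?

5

D and E share exactly the 2 values {2, 4}; by pigeonhole those values go to them, so strike 2, 4 from A, C, F.
C has just one choice, so C = 8.
The 2 variables G and H are confined to {3, 9}, which locks those values in; drop them from A.
A has just one choice, so A = 7. Remove 7 from B.
So B = 5.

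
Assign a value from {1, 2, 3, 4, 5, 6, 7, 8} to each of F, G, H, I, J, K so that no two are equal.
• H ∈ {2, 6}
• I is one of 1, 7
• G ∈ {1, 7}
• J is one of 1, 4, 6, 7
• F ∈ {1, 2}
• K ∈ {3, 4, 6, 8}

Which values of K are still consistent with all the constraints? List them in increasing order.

3, 8

The 2 variables G and I are confined to {1, 7}, which locks those values in; drop them from F, J.
That leaves F = 2. So H can't be 2.
H's domain is down to {6}, so H = 6. Eliminate 6 elsewhere: J, K.
J must be 4 (only option left). Eliminate 4 elsewhere: K.
No further eliminations apply; K can still be any of 3, 8.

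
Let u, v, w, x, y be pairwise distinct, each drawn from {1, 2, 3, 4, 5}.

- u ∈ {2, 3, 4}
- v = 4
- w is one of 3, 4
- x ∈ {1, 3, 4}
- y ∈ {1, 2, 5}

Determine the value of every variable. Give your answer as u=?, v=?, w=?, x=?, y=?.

u=2, v=4, w=3, x=1, y=5

v's domain is down to {4}, so v = 4. Strike 4 from u, w, x.
w must be 3 (only option left). Remove 3 from u, x.
x must be 1 (only option left). Strike 1 from y.
u's domain is down to {2}, so u = 2. Strike 2 from y.
y must be 5 (only option left).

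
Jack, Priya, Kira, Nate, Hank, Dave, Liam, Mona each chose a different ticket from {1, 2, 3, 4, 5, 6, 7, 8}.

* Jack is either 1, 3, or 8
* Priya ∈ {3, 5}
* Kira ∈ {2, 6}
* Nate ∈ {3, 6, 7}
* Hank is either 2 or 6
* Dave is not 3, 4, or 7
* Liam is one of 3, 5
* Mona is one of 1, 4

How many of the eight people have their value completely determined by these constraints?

The 8 variables together cover exactly {1, 2, 3, 4, 5, 6, 7, 8} — 8 values for 8 variables — and 4 appears only in Mona's list, so Mona = 4.
The 7 still-open variables draw from only 7 values {1, 2, 3, 5, 6, 7, 8}, so each is used; only Nate can be 7, hence Nate = 7.
Priya and Liam between them cover only {3, 5} — a naked pair. Remove those values from Jack, Dave.
The 2 variables Kira and Hank are confined to {2, 6}, which locks those values in; drop them from Dave.
Determined: Nate=7, Mona=4. The other people each still have more than one consistent value. That makes 2.

2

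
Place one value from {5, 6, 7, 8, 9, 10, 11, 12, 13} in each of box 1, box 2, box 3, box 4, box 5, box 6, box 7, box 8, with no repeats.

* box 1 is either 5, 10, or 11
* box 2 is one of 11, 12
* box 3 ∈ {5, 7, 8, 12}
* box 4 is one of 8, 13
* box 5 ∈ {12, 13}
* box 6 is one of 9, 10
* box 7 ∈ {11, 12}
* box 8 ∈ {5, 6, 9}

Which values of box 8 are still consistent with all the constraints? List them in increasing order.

box 2 and box 7 between them cover only {11, 12} — a naked pair. Remove those values from box 1, box 3, box 5.
box 5's domain is down to {13}, so box 5 = 13. So box 4 can't be 13.
box 4 must be 8 (only option left). Remove 8 from box 3.
No further eliminations apply; box 8 can still be any of 5, 6, 9.

5, 6, 9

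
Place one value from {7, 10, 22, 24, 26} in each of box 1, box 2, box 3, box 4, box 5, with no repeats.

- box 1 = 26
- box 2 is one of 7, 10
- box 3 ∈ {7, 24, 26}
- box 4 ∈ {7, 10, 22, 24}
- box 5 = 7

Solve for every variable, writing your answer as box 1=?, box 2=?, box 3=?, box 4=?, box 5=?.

box 1=26, box 2=10, box 3=24, box 4=22, box 5=7

box 1's domain is down to {26}, so box 1 = 26. Remove 26 from box 3.
box 5's domain is down to {7}, so box 5 = 7. Eliminate 7 elsewhere: box 2, box 3, box 4.
That leaves box 2 = 10. Remove 10 from box 4.
box 3's domain is down to {24}, so box 3 = 24. So box 4 can't be 24.
box 4's domain is down to {22}, so box 4 = 22.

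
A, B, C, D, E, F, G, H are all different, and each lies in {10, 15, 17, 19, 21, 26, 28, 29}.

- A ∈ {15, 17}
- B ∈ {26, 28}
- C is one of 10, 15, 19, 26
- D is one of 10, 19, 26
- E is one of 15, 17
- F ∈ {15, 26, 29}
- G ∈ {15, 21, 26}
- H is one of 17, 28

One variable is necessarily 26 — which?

B

The 8 variables draw from only 8 values {10, 15, 17, 19, 21, 26, 28, 29}, so each is used; only G can be 21, hence G = 21.
The 7 still-open variables draw from only 7 values {10, 15, 17, 19, 26, 28, 29}, so each is used; only F can be 29, hence F = 29.
The 2 variables A and E are confined to {15, 17}, which locks those values in; drop them from C, H.
H's domain is down to {28}, so H = 28. Eliminate 28 elsewhere: B.
So 26 goes to B.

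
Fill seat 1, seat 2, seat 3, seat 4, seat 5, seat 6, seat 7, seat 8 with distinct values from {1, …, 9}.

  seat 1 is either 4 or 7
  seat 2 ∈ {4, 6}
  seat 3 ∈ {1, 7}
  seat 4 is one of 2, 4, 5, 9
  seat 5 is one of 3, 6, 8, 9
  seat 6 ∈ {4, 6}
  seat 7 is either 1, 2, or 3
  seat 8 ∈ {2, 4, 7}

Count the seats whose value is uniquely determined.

4

seat 2 and seat 6 share exactly the 2 values {4, 6}; by pigeonhole those values go to them, so strike 4, 6 from seat 1, seat 4, seat 5, seat 8.
seat 1 has just one choice, so seat 1 = 7. Eliminate 7 elsewhere: seat 3, seat 8.
seat 3 must be 1 (only option left). So seat 7 can't be 1.
seat 8 must be 2 (only option left). Strike 2 from seat 4, seat 7.
seat 7 must be 3 (only option left). Remove 3 from seat 5.
Determined: seat 1=7, seat 3=1, seat 7=3, seat 8=2. The other seats each still have more than one consistent value. That makes 4.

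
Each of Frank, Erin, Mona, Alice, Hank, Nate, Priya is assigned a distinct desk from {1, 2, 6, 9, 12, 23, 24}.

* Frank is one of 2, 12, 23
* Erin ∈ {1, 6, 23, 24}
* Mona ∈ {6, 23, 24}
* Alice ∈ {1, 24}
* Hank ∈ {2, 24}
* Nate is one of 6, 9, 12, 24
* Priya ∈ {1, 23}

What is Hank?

2

The 7 variables draw from only 7 values {1, 2, 6, 9, 12, 23, 24}, so each is used; only Nate can be 9, hence Nate = 9.
The 6 still-open variables draw from only 6 values {1, 2, 6, 12, 23, 24}, so each is used; only Frank can be 12, hence Frank = 12.
The 5 still-open variables draw from only 5 values {1, 2, 6, 23, 24}, so each is used; only Hank can be 2, hence Hank = 2.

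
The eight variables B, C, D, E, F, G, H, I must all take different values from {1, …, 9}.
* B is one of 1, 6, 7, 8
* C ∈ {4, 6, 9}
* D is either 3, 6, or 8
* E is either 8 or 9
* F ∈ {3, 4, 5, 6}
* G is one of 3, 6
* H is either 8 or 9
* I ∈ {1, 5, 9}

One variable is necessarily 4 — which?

C

The 8 variables together cover exactly {1, 3, 4, 5, 6, 7, 8, 9} — 8 values for 8 variables — and 7 appears only in B's list, so B = 7.
The 7 still-open variables together cover exactly {1, 3, 4, 5, 6, 8, 9} — 7 values for 7 variables — and 1 appears only in I's list, so I = 1.
Among the 6 still-open variables, 5 fits only F (and all 6 values in {3, 4, 5, 6, 8, 9} must be used), so F = 5.
The 5 still-open variables together cover exactly {3, 4, 6, 8, 9} — 5 values for 5 variables — and 4 appears only in C's list, so C = 4.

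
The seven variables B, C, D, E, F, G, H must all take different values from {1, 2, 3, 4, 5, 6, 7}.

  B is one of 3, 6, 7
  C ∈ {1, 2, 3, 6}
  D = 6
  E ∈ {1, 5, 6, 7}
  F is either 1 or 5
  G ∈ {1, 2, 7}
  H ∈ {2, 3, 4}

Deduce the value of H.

4

D has just one choice, so D = 6. Eliminate 6 elsewhere: B, C, E.
Among the 6 still-open variables, 4 fits only H (and all 6 values in {1, 2, 3, 4, 5, 7} must be used), so H = 4.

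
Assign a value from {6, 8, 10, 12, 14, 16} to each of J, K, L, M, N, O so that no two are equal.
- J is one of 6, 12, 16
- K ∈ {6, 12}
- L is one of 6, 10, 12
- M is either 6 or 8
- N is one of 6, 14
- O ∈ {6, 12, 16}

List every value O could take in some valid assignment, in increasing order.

6, 12, 16

Among the 6 variables, 8 fits only M (and all 6 values in {6, 8, 10, 12, 14, 16} must be used), so M = 8.
The 5 still-open variables together cover exactly {6, 10, 12, 14, 16} — 5 values for 5 variables — and 10 appears only in L's list, so L = 10.
The 4 still-open variables together cover exactly {6, 12, 14, 16} — 4 values for 4 variables — and 14 appears only in N's list, so N = 14.
No further eliminations apply; O can still be any of 6, 12, 16.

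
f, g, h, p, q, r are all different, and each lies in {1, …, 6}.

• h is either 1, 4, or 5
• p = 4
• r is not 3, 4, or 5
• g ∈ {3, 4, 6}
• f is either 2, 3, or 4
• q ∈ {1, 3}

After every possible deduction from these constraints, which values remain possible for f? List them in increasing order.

2, 3

p must be 4 (only option left). So f, g, h can't be 4.
The 5 still-open variables draw from only 5 values {1, 2, 3, 5, 6}, so each is used; only h can be 5, hence h = 5.
No further eliminations apply; f can still be any of 2, 3.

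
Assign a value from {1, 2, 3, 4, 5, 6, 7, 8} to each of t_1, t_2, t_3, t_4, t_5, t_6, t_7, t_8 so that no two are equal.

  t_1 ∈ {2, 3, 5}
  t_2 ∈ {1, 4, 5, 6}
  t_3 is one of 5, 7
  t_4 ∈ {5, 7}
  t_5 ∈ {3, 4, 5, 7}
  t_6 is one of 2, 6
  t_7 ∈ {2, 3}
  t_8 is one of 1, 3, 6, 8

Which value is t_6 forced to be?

6

Among the 8 variables, 8 fits only t_8 (and all 8 values in {1, 2, 3, 4, 5, 6, 7, 8} must be used), so t_8 = 8.
Among the 7 still-open variables, 1 fits only t_2 (and all 7 values in {1, 2, 3, 4, 5, 6, 7} must be used), so t_2 = 1.
The 6 still-open variables draw from only 6 values {2, 3, 4, 5, 6, 7}, so each is used; only t_5 can be 4, hence t_5 = 4.
The 5 still-open variables draw from only 5 values {2, 3, 5, 6, 7}, so each is used; only t_6 can be 6, hence t_6 = 6.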